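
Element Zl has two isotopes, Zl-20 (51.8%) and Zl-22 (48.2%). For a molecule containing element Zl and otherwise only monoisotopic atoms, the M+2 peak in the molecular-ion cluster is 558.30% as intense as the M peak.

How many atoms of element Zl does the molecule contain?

6

For n independent Zl atoms, I(M+2)/I(M) = n · (abundance Zl-22) / (abundance Zl-20) = n · 0.482/0.518.
n = 5.5830 × 0.518/0.482 = 6.00 ≈ 6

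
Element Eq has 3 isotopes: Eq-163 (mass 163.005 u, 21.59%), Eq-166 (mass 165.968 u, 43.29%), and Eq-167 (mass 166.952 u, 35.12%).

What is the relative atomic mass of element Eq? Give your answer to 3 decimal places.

The abundance-weighted mean is 0.2159 × 163.005 + 0.4329 × 165.968 + 0.3512 × 166.952
= 35.1928 + 71.8475 + 58.6335 = 165.6738 u

165.674 u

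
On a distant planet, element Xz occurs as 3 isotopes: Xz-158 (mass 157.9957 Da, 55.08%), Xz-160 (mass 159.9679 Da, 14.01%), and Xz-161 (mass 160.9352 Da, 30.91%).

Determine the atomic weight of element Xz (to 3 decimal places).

159.181 Da

Weight each isotope mass by its fractional abundance: 0.5508 × 157.9957 + 0.1401 × 159.9679 + 0.3091 × 160.9352
= 87.02403 + 22.41150 + 49.74507 = 159.18060 Da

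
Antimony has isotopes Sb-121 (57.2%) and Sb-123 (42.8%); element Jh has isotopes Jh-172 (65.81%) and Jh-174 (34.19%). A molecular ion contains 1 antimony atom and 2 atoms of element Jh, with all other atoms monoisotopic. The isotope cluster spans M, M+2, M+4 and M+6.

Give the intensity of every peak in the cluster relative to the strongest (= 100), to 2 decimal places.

55.95 : 100.00 : 58.60 : 11.30

Antimony pattern (n=1): 0.5720 : 0.4280
Element Jh pattern (n=2): 0.43309561 : 0.45000878 : 0.11689561
Convolve the two distributions (both contribute in 2-u steps):
  M: 0.5720×0.43309561 = 0.247731
  M+2: 0.5720×0.45000878 + 0.4280×0.43309561 = 0.442770
  M+4: 0.5720×0.11689561 + 0.4280×0.45000878 = 0.259468
  M+6: 0.4280×0.11689561 = 0.050031
Scale to base peak (0.442770) = 100: 55.95 : 100.00 : 58.60 : 11.30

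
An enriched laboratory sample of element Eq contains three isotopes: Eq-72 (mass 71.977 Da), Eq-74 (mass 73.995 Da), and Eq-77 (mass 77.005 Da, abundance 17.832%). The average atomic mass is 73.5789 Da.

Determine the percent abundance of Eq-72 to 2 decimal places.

47.22%

Let x and y be the fractions of Eq-72 and Eq-74. Then x + y = 1 − 0.17832 = 0.82168 and 71.977x + 73.995y = 73.5789 − 0.17832×77.005 = 59.8473684.
Substituting: 71.977x + 73.995(0.82168 − x) = 59.8473684
(71.977 − 73.995)x = -0.9528432  ⇒  x = 0.47217, y = 0.34951
Eq-72: 47.22%, Eq-74: 34.95%.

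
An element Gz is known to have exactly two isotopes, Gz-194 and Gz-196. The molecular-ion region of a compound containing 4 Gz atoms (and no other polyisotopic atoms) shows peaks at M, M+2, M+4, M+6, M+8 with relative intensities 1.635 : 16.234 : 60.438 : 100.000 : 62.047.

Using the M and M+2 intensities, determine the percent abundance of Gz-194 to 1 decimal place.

28.7%

Let p = fractional abundance of Gz-194. I(M+2)/I(M) = [C(4,1)·p^3·(1−p)] / p^4 = 4·(1−p)/p = 16.234/1.635 = 9.9291
(1−p)/p = 9.9291/4 = 2.4823  ⇒  p = 1/(1 + 2.4823) = 0.2872
Gz-194: 28.7%, Gz-196: 71.3%.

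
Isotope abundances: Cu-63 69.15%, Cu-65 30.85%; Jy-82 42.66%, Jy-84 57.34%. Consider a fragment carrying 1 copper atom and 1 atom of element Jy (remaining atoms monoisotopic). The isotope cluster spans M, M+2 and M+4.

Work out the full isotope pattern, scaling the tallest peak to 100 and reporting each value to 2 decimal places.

Copper pattern (n=1): 0.6915 : 0.3085
Element Jy pattern (n=1): 0.4266 : 0.5734
Convolve the two distributions (both contribute in 2-u steps):
  M: 0.6915×0.4266 = 0.294994
  M+2: 0.6915×0.5734 + 0.3085×0.4266 = 0.528112
  M+4: 0.3085×0.5734 = 0.176894
Scale to base peak (0.528112) = 100: 55.86 : 100.00 : 33.50

55.86 : 100.00 : 33.50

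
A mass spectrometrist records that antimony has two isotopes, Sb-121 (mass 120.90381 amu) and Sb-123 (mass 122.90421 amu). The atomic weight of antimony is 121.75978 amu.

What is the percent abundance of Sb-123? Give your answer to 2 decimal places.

42.79%

Writing the weighted mean with unknown fraction x of Sb-121:
120.90381·x + 122.90421·(1 − x) = 121.75978
(120.90381 − 122.90421)·x = 121.75978 − 122.90421
x = -1.14443 / -2.00040 = 0.57210 → 57.21% Sb-121, 42.79% Sb-123.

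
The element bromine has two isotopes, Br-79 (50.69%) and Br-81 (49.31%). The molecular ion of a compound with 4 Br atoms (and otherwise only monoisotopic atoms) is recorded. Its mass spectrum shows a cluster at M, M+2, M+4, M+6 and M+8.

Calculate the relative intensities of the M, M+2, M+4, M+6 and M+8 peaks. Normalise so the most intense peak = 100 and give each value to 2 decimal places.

17.61 : 68.53 : 100.00 : 64.85 : 15.77

The 4 Br atoms are independent, so intensities follow the terms of (0.5069 + 0.4931)^4.
P(M) = 0.5069^4 = 0.066022
P(M+2) = 4 × 0.5069^3 × 0.4931^1 = 0.256899
P(M+4) = 6 × 0.5069^2 × 0.4931^2 = 0.374857
P(M+6) = 4 × 0.5069^1 × 0.4931^3 = 0.243101
P(M+8) = 0.4931^4 = 0.059121
The M+4 peak is largest (0.374857); scaling to 100 gives 17.61 : 68.53 : 100.00 : 64.85 : 15.77.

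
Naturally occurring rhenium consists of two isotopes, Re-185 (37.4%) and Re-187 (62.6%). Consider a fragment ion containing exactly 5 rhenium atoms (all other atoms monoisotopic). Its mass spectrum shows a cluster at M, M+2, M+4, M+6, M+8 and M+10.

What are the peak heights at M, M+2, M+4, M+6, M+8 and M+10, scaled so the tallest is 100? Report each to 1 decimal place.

The 5 Re atoms are independent, so intensities follow the terms of (0.374 + 0.626)^5.
P(M) = 0.374^5 = 0.007317
P(M+2) = 5 × 0.374^4 × 0.626^1 = 0.061239
P(M+4) = 10 × 0.374^3 × 0.626^2 = 0.205005
P(M+6) = 10 × 0.374^2 × 0.626^3 = 0.343136
P(M+8) = 5 × 0.374^1 × 0.626^4 = 0.287170
P(M+10) = 0.626^5 = 0.096133
The M+6 peak is largest (0.343136); scaling to 100 gives 2.1 : 17.8 : 59.7 : 100.0 : 83.7 : 28.0.

2.1 : 17.8 : 59.7 : 100.0 : 83.7 : 28.0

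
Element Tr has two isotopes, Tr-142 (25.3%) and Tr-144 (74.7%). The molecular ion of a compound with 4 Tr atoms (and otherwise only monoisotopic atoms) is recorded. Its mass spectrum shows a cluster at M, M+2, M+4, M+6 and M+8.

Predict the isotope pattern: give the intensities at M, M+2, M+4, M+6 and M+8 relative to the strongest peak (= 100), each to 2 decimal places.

0.97 : 11.47 : 50.80 : 100.00 : 73.81

Each Tr atom is independently Tr-142 (p = 0.253) or Tr-144 (q = 0.747); the cluster is the binomial expansion (p + q)^4.
P(M) = 0.253^4 = 0.004097
P(M+2) = 4 × 0.253^3 × 0.747^1 = 0.048388
P(M+4) = 6 × 0.253^2 × 0.747^2 = 0.214306
P(M+6) = 4 × 0.253^1 × 0.747^3 = 0.421835
P(M+8) = 0.747^4 = 0.311374
The M+6 peak is largest (0.421835); scaling to 100 gives 0.97 : 11.47 : 50.80 : 100.00 : 73.81.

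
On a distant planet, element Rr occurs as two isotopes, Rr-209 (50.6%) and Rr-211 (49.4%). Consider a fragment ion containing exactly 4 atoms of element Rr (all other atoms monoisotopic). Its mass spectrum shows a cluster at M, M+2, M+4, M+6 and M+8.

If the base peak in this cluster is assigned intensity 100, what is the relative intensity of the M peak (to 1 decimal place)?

17.5

Binomial terms of (0.506 + 0.494)^4: M 0.0656, M+2 0.2560, M+4 0.3749, M+6 0.2440, M+8 0.0596 → M+4 is the base peak.
P(M+4) = C(4,2) × 0.506^2 × 0.494^2 = 6 × 0.256036 × 0.244036 = 0.374892 (base)
P(M) = C(4,0) × 0.506^4 × 0.494^0 = 1 × 0.06555443 × 1.0000 = 0.065554
Relative intensity = 0.065554 / 0.374892 × 100 = 17.5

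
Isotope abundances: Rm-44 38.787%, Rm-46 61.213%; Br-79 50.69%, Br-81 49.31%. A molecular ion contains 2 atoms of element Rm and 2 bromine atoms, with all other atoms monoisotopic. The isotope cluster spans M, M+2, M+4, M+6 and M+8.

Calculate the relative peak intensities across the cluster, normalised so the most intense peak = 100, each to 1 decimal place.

Element Rm pattern (n=2): 0.15044314 : 0.47485373 : 0.37470314
Bromine pattern (n=2): 0.25694761 : 0.49990478 : 0.24314761
Convolve the two distributions (both contribute in 2-u steps):
  M: 0.15044314×0.25694761 = 0.038656
  M+2: 0.15044314×0.49990478 + 0.47485373×0.25694761 = 0.197220
  M+4: 0.15044314×0.24314761 + 0.47485373×0.49990478 + 0.37470314×0.25694761 = 0.370241
  M+6: 0.47485373×0.24314761 + 0.37470314×0.49990478 = 0.302775
  M+8: 0.37470314×0.24314761 = 0.091108
Scale to base peak (0.370241) = 100: 10.4 : 53.3 : 100.0 : 81.8 : 24.6

10.4 : 53.3 : 100.0 : 81.8 : 24.6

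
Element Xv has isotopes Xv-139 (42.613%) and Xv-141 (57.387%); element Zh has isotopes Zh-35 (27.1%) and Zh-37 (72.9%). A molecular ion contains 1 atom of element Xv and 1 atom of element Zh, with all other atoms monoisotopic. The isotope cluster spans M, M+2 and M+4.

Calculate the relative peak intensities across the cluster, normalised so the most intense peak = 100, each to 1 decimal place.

24.8 : 100.0 : 89.7

Element Xv pattern (n=1): 0.42613 : 0.57387
Element Zh pattern (n=1): 0.2710 : 0.7290
Convolve the two distributions (both contribute in 2-u steps):
  M: 0.42613×0.2710 = 0.115481
  M+2: 0.42613×0.7290 + 0.57387×0.2710 = 0.466168
  M+4: 0.57387×0.7290 = 0.418351
Scale to base peak (0.466168) = 100: 24.8 : 100.0 : 89.7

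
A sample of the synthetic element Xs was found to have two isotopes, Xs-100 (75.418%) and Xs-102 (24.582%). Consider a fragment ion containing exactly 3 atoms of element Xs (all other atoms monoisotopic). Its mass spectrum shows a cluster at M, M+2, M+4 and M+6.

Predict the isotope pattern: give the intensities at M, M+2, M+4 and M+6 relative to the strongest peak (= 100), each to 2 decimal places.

100.00 : 97.78 : 31.87 : 3.46

Expanding (0.75418 + 0.24582)^3:
P(M) = 0.75418^3 = 0.428968
P(M+2) = 3 × 0.75418^2 × 0.24582^1 = 0.419458
P(M+4) = 3 × 0.75418^1 × 0.24582^2 = 0.136720
P(M+6) = 0.24582^3 = 0.014854
The M peak is largest (0.428968); scaling to 100 gives 100.00 : 97.78 : 31.87 : 3.46.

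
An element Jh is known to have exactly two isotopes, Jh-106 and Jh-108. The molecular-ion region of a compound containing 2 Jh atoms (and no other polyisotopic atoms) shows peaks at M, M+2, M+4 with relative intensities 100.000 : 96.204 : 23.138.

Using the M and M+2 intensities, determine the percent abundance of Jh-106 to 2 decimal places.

Let p = fractional abundance of Jh-106. I(M+2)/I(M) = [C(2,1)·p^1·(1−p)] / p^2 = 2·(1−p)/p = 96.204/100.000 = 0.9620
(1−p)/p = 0.9620/2 = 0.4810  ⇒  p = 1/(1 + 0.4810) = 0.6752
Jh-106: 67.52%, Jh-108: 32.48%.

67.52%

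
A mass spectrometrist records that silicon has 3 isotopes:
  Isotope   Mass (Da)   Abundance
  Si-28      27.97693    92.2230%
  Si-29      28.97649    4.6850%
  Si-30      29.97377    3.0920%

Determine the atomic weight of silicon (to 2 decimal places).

Weight each isotope mass by its fractional abundance: 0.922230 × 27.97693 + 0.046850 × 28.97649 + 0.030920 × 29.97377
= 25.801164 + 1.357549 + 0.926789 = 28.085502 Da

28.09 Da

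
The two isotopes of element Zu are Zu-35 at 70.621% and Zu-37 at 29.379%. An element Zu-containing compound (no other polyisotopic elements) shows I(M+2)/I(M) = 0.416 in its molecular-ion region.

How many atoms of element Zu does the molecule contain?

For n independent Zu atoms, I(M+2)/I(M) = n · (abundance Zu-37) / (abundance Zu-35) = n · 0.29379/0.70621.
n = 0.416 × 0.70621/0.29379 = 1.00 ≈ 1

1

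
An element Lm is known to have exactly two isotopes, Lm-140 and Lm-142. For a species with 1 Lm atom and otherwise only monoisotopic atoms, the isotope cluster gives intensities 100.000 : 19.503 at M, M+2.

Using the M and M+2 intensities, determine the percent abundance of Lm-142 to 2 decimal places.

16.32%

Write p for the Lm-140 fraction. I(M+2)/I(M) = [C(1,1)·p^0·(1−p)] / p^1 = 1·(1−p)/p = 19.503/100.000 = 0.1950
(1−p)/p = 0.1950/1 = 0.1950  ⇒  p = 1/(1 + 0.1950) = 0.8368
Lm-140: 83.68%, Lm-142: 16.32%.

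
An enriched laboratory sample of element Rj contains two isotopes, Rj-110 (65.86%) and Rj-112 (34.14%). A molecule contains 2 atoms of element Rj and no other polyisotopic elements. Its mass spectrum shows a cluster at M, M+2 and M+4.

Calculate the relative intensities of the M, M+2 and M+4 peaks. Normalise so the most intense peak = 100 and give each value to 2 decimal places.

Each Rj atom is independently Rj-110 (p = 0.6586) or Rj-112 (q = 0.3414); the cluster is the binomial expansion (p + q)^2.
P(M) = 0.6586^2 = 0.433754
P(M+2) = 2 × 0.6586^1 × 0.3414^1 = 0.449692
P(M+4) = 0.3414^2 = 0.116554
The M+2 peak is largest (0.449692); scaling to 100 gives 96.46 : 100.00 : 25.92.

96.46 : 100.00 : 25.92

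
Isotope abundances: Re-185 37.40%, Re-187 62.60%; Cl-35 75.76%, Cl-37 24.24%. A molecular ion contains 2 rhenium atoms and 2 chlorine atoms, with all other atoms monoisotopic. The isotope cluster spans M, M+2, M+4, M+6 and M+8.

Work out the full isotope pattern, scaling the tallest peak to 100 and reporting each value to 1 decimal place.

19.8 : 79.0 : 100.0 : 42.3 : 5.7

Rhenium pattern (n=2): 0.139876 : 0.468248 : 0.391876
Chlorine pattern (n=2): 0.57395776 : 0.36728448 : 0.05875776
Convolve the two distributions (both contribute in 2-u steps):
  M: 0.139876×0.57395776 = 0.080283
  M+2: 0.139876×0.36728448 + 0.468248×0.57395776 = 0.320129
  M+4: 0.139876×0.05875776 + 0.468248×0.36728448 + 0.391876×0.57395776 = 0.405119
  M+6: 0.468248×0.05875776 + 0.391876×0.36728448 = 0.171443
  M+8: 0.391876×0.05875776 = 0.023026
Scale to base peak (0.405119) = 100: 19.8 : 79.0 : 100.0 : 42.3 : 5.7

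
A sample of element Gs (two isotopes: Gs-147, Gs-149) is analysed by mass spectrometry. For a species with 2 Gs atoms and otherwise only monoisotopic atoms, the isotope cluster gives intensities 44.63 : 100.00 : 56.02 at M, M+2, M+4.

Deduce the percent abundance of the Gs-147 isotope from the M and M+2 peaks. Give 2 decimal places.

If p is the fraction of Gs that is Gs-147, then I(M+2)/I(M) = [C(2,1)·p^1·(1−p)] / p^2 = 2·(1−p)/p = 100.00/44.63 = 2.2406
(1−p)/p = 2.2406/2 = 1.1203  ⇒  p = 1/(1 + 1.1203) = 0.4716
Gs-147: 47.16%, Gs-149: 52.84%.

47.16%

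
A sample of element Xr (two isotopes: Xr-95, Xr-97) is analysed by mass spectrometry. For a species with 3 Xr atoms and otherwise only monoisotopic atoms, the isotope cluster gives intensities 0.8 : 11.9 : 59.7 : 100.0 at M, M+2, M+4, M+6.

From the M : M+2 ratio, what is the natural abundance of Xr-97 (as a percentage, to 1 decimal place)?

Write p for the Xr-95 fraction. I(M+2)/I(M) = [C(3,1)·p^2·(1−p)] / p^3 = 3·(1−p)/p = 11.9/0.8 = 14.8750
(1−p)/p = 14.8750/3 = 4.9583  ⇒  p = 1/(1 + 4.9583) = 0.1678
Xr-95: 16.8%, Xr-97: 83.2%.

83.2%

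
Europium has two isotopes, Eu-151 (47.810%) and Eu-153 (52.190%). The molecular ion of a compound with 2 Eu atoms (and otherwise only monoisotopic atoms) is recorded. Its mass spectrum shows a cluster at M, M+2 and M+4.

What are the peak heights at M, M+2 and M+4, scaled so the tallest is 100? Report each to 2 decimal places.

Expanding (0.47810 + 0.52190)^2:
P(M) = 0.47810^2 = 0.228580
P(M+2) = 2 × 0.47810^1 × 0.52190^1 = 0.499041
P(M+4) = 0.52190^2 = 0.272380
The M+2 peak is largest (0.499041); scaling to 100 gives 45.80 : 100.00 : 54.58.

45.80 : 100.00 : 54.58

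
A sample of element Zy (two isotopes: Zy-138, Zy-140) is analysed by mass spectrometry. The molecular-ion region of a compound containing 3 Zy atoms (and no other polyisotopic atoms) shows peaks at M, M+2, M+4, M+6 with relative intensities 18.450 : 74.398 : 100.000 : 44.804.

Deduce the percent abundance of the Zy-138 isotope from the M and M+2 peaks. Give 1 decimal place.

42.7%

Write p for the Zy-138 fraction. I(M+2)/I(M) = [C(3,1)·p^2·(1−p)] / p^3 = 3·(1−p)/p = 74.398/18.450 = 4.0324
(1−p)/p = 4.0324/3 = 1.3441  ⇒  p = 1/(1 + 1.3441) = 0.4266
Zy-138: 42.7%, Zy-140: 57.3%.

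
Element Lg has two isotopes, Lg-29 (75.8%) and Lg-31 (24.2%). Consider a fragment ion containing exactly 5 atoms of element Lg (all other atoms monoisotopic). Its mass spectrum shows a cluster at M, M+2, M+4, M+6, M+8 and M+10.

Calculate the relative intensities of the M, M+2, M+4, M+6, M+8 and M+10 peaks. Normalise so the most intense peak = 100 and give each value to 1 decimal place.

Expanding (0.758 + 0.242)^5:
P(M) = 0.758^5 = 0.250234
P(M+2) = 5 × 0.758^4 × 0.242^1 = 0.399450
P(M+4) = 10 × 0.758^3 × 0.242^2 = 0.255058
P(M+6) = 10 × 0.758^2 × 0.242^3 = 0.081430
P(M+8) = 5 × 0.758^1 × 0.242^4 = 0.012999
P(M+10) = 0.242^5 = 0.000830
The M+2 peak is largest (0.399450); scaling to 100 gives 62.6 : 100.0 : 63.9 : 20.4 : 3.3 : 0.2.

62.6 : 100.0 : 63.9 : 20.4 : 3.3 : 0.2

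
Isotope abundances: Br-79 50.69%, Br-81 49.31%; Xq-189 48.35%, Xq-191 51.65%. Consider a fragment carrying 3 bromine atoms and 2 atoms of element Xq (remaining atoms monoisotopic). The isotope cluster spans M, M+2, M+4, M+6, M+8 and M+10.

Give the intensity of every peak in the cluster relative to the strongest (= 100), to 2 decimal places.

9.69 : 49.00 : 99.02 : 100.00 : 50.47 : 10.18

Bromine pattern (n=3): 0.13024674 : 0.3801026 : 0.36975457 : 0.11989609
Element Xq pattern (n=2): 0.23377225 : 0.4994555 : 0.26677225
Convolve the two distributions (both contribute in 2-u steps):
  M: 0.13024674×0.23377225 = 0.030448
  M+2: 0.13024674×0.4994555 + 0.3801026×0.23377225 = 0.153910
  M+4: 0.13024674×0.26677225 + 0.3801026×0.4994555 + 0.36975457×0.23377225 = 0.311029
  M+6: 0.3801026×0.26677225 + 0.36975457×0.4994555 + 0.11989609×0.23377225 = 0.314105
  M+8: 0.36975457×0.26677225 + 0.11989609×0.4994555 = 0.158523
  M+10: 0.11989609×0.26677225 = 0.031985
Scale to base peak (0.314105) = 100: 9.69 : 49.00 : 99.02 : 100.00 : 50.47 : 10.18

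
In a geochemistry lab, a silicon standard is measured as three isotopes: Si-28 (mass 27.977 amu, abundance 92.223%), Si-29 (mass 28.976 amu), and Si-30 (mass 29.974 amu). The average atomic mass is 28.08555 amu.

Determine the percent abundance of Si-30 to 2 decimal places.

3.09%

The remaining 7.777% is split between Si-29 (fraction x) and Si-30 (fraction 0.07777 − x).
Substituting: 28.976x + 29.974(0.07777 − x) = 2.28432129
(28.976 − 29.974)x = -0.04675669  ⇒  x = 0.04685, y = 0.03092
Si-29: 4.69%, Si-30: 3.09%.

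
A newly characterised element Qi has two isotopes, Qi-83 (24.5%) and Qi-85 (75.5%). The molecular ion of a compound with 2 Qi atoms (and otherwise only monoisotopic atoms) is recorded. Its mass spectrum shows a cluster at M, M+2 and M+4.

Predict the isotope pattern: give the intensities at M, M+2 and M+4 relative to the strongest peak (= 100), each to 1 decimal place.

Each Qi atom is independently Qi-83 (p = 0.245) or Qi-85 (q = 0.755); the cluster is the binomial expansion (p + q)^2.
P(M) = 0.245^2 = 0.060025
P(M+2) = 2 × 0.245^1 × 0.755^1 = 0.369950
P(M+4) = 0.755^2 = 0.570025
The M+4 peak is largest (0.570025); scaling to 100 gives 10.5 : 64.9 : 100.0.

10.5 : 64.9 : 100.0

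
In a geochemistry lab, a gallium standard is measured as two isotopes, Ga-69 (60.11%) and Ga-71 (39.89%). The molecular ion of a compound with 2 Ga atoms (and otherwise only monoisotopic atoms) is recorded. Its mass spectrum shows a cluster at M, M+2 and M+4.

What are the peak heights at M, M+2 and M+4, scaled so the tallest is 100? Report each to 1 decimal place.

75.3 : 100.0 : 33.2

Each Ga atom is independently Ga-69 (p = 0.6011) or Ga-71 (q = 0.3989); the cluster is the binomial expansion (p + q)^2.
P(M) = 0.6011^2 = 0.361321
P(M+2) = 2 × 0.6011^1 × 0.3989^1 = 0.479558
P(M+4) = 0.3989^2 = 0.159121
The M+2 peak is largest (0.479558); scaling to 100 gives 75.3 : 100.0 : 33.2.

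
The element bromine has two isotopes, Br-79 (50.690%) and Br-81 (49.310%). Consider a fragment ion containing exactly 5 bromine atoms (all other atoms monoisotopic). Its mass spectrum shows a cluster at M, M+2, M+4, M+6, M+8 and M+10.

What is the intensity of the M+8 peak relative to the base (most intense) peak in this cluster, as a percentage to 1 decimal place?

Term probabilities: M 0.0335, M+2 0.1628, M+4 0.3167, M+6 0.3081, M+8 0.1498, M+10 0.0292. Base peak = M+4.
P(M+4) = C(5,2) × 0.50690^3 × 0.49310^2 = 10 × 0.13024674 × 0.24314761 = 0.316692 (base)
P(M+8) = C(5,4) × 0.50690^1 × 0.49310^4 = 5 × 0.5069 × 0.05912076 = 0.149842
Relative intensity = 0.149842 / 0.316692 × 100 = 47.3

47.3%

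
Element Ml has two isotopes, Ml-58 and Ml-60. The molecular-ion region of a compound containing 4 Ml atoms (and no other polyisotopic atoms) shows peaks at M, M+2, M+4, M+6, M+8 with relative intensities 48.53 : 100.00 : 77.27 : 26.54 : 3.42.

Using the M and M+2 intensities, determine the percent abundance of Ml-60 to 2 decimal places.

34.00%

Write p for the Ml-58 fraction. I(M+2)/I(M) = [C(4,1)·p^3·(1−p)] / p^4 = 4·(1−p)/p = 100.00/48.53 = 2.0606
(1−p)/p = 2.0606/4 = 0.5151  ⇒  p = 1/(1 + 0.5151) = 0.6600
Ml-58: 66.00%, Ml-60: 34.00%.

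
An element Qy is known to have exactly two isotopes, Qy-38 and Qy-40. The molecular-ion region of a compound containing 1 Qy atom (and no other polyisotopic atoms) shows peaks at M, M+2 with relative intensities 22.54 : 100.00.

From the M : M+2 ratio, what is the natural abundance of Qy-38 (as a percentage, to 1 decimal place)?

18.4%

Let p = fractional abundance of Qy-38. I(M+2)/I(M) = [C(1,1)·p^0·(1−p)] / p^1 = 1·(1−p)/p = 100.00/22.54 = 4.4366
(1−p)/p = 4.4366/1 = 4.4366  ⇒  p = 1/(1 + 4.4366) = 0.1839
Qy-38: 18.4%, Qy-40: 81.6%.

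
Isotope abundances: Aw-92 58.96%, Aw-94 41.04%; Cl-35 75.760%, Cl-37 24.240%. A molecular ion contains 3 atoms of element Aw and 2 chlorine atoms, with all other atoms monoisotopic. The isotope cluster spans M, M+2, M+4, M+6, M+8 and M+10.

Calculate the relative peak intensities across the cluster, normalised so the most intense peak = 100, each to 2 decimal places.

34.58 : 94.33 : 100.00 : 51.21 : 12.61 : 1.19

Element Aw pattern (n=3): 0.20496156 : 0.42799979 : 0.29791573 : 0.06912292
Chlorine pattern (n=2): 0.57395776 : 0.36728448 : 0.05875776
Convolve the two distributions (both contribute in 2-u steps):
  M: 0.20496156×0.57395776 = 0.117639
  M+2: 0.20496156×0.36728448 + 0.42799979×0.57395776 = 0.320933
  M+4: 0.20496156×0.05875776 + 0.42799979×0.36728448 + 0.29791573×0.57395776 = 0.340232
  M+6: 0.42799979×0.05875776 + 0.29791573×0.36728448 + 0.06912292×0.57395776 = 0.174242
  M+8: 0.29791573×0.05875776 + 0.06912292×0.36728448 = 0.042893
  M+10: 0.06912292×0.05875776 = 0.004062
Scale to base peak (0.340232) = 100: 34.58 : 94.33 : 100.00 : 51.21 : 12.61 : 1.19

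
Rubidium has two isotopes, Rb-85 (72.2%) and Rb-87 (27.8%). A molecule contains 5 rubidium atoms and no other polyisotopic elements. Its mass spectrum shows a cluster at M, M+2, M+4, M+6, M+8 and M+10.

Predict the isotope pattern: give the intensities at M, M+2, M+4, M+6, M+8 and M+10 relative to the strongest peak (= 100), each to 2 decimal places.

51.94 : 100.00 : 77.01 : 29.65 : 5.71 : 0.44

Expanding (0.722 + 0.278)^5:
P(M) = 0.722^5 = 0.196194
P(M+2) = 5 × 0.722^4 × 0.278^1 = 0.377714
P(M+4) = 10 × 0.722^3 × 0.278^2 = 0.290872
P(M+6) = 10 × 0.722^2 × 0.278^3 = 0.111998
P(M+8) = 5 × 0.722^1 × 0.278^4 = 0.021562
P(M+10) = 0.278^5 = 0.001660
The M+2 peak is largest (0.377714); scaling to 100 gives 51.94 : 100.00 : 77.01 : 29.65 : 5.71 : 0.44.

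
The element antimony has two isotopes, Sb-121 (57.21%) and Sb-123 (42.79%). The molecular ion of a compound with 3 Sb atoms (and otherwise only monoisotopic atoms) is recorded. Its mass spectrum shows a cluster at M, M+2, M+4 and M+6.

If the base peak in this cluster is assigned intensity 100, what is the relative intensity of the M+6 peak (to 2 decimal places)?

18.65

Term probabilities: M 0.1872, M+2 0.4202, M+4 0.3143, M+6 0.0783. Base peak = M+2.
P(M+2) = C(3,1) × 0.5721^2 × 0.4279^1 = 3 × 0.32729841 × 0.4279 = 0.420153 (base)
P(M+6) = C(3,3) × 0.5721^0 × 0.4279^3 = 1 × 1.0000 × 0.07834781 = 0.078348
Relative intensity = 0.078348 / 0.420153 × 100 = 18.65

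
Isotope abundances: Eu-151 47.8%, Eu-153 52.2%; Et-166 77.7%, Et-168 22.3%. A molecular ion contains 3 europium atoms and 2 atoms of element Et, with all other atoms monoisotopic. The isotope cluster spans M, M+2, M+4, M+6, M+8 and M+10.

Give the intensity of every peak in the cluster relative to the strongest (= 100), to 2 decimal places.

18.05 : 69.49 : 100.00 : 65.44 : 18.81 : 1.94

Europium pattern (n=3): 0.10921535 : 0.35780594 : 0.39074206 : 0.14223665
Element Et pattern (n=2): 0.603729 : 0.346542 : 0.049729
Convolve the two distributions (both contribute in 2-u steps):
  M: 0.10921535×0.603729 = 0.065936
  M+2: 0.10921535×0.346542 + 0.35780594×0.603729 = 0.253866
  M+4: 0.10921535×0.049729 + 0.35780594×0.346542 + 0.39074206×0.603729 = 0.365328
  M+6: 0.35780594×0.049729 + 0.39074206×0.346542 + 0.14223665×0.603729 = 0.239074
  M+8: 0.39074206×0.049729 + 0.14223665×0.346542 = 0.068722
  M+10: 0.14223665×0.049729 = 0.007073
Scale to base peak (0.365328) = 100: 18.05 : 69.49 : 100.00 : 65.44 : 18.81 : 1.94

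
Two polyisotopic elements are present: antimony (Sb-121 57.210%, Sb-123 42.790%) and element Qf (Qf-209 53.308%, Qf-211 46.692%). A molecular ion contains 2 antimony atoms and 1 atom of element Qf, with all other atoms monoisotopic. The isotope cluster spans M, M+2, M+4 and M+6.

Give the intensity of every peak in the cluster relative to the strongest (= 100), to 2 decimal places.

Antimony pattern (n=2): 0.32729841 : 0.48960318 : 0.18309841
Element Qf pattern (n=1): 0.53308 : 0.46692
Convolve the two distributions (both contribute in 2-u steps):
  M: 0.32729841×0.53308 = 0.174476
  M+2: 0.32729841×0.46692 + 0.48960318×0.53308 = 0.413820
  M+4: 0.48960318×0.46692 + 0.18309841×0.53308 = 0.326212
  M+6: 0.18309841×0.46692 = 0.085492
Scale to base peak (0.413820) = 100: 42.16 : 100.00 : 78.83 : 20.66

42.16 : 100.00 : 78.83 : 20.66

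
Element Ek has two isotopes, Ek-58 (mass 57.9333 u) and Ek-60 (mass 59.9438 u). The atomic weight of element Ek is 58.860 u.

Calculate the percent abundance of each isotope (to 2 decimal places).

Ek-58: 53.91%, Ek-60: 46.09%

With x = fraction of Ek-58 (so Ek-60 is 1 − x):
57.9333·x + 59.9438·(1 − x) = 58.860
(57.9333 − 59.9438)·x = 58.860 − 59.9438
x = -1.0838 / -2.0105 = 0.53907 → 53.91% Ek-58, 46.09% Ek-60.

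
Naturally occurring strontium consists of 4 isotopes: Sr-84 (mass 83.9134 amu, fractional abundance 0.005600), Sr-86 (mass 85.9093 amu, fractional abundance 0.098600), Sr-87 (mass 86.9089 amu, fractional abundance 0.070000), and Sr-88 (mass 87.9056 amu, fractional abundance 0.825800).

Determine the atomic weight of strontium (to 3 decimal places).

Ar = Σ fᵢ·mᵢ = 0.005600 × 83.9134 + 0.098600 × 85.9093 + 0.070000 × 86.9089 + 0.825800 × 87.9056
= 0.46992 + 8.47066 + 6.08362 + 72.59244 = 87.61664 amu

87.617 amu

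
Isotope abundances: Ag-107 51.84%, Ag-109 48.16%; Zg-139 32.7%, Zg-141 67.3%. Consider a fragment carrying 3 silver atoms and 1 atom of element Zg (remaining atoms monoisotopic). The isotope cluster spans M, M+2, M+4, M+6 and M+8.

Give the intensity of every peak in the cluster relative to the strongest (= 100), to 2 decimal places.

12.01 : 58.20 : 100.00 : 73.64 : 19.82

Silver pattern (n=3): 0.13931407 : 0.38827347 : 0.36071085 : 0.11170161
Element Zg pattern (n=1): 0.3270 : 0.6730
Convolve the two distributions (both contribute in 2-u steps):
  M: 0.13931407×0.3270 = 0.045556
  M+2: 0.13931407×0.6730 + 0.38827347×0.3270 = 0.220724
  M+4: 0.38827347×0.6730 + 0.36071085×0.3270 = 0.379260
  M+6: 0.36071085×0.6730 + 0.11170161×0.3270 = 0.279285
  M+8: 0.11170161×0.6730 = 0.075175
Scale to base peak (0.379260) = 100: 12.01 : 58.20 : 100.00 : 73.64 : 19.82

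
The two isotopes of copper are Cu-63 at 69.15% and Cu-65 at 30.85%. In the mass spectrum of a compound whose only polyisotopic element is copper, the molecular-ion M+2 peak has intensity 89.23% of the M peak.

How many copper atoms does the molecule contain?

2

For n independent Cu atoms, I(M+2)/I(M) = n · (abundance Cu-65) / (abundance Cu-63) = n · 0.3085/0.6915.
n = 0.8923 × 0.6915/0.3085 = 2.00 ≈ 2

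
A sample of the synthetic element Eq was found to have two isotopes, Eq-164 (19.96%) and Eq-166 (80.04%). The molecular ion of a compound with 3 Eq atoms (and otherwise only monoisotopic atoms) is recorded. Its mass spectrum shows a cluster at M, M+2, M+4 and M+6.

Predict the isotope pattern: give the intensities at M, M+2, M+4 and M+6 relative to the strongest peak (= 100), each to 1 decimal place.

1.6 : 18.7 : 74.8 : 100.0

Each Eq atom is independently Eq-164 (p = 0.1996) or Eq-166 (q = 0.8004); the cluster is the binomial expansion (p + q)^3.
P(M) = 0.1996^3 = 0.007952
P(M+2) = 3 × 0.1996^2 × 0.8004^1 = 0.095664
P(M+4) = 3 × 0.1996^1 × 0.8004^2 = 0.383615
P(M+6) = 0.8004^3 = 0.512768
The M+6 peak is largest (0.512768); scaling to 100 gives 1.6 : 18.7 : 74.8 : 100.0.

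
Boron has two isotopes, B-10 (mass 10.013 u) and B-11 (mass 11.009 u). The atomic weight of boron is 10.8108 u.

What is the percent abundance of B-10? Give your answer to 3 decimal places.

Let x be the fractional abundance of B-10; then B-11 has abundance 1 − x.
10.013·x + 11.009·(1 − x) = 10.8108
(10.013 − 11.009)·x = 10.8108 − 11.009
x = -0.1982 / -0.996 = 0.19900 → 19.900% B-10, 80.100% B-11.

19.900%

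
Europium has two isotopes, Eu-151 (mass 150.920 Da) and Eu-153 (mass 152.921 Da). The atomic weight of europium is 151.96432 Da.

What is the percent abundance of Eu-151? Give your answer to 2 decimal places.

Writing the weighted mean with unknown fraction x of Eu-151:
150.920·x + 152.921·(1 − x) = 151.96432
(150.920 − 152.921)·x = 151.96432 − 152.921
x = -0.95668 / -2.001 = 0.47810 → 47.81% Eu-151, 52.19% Eu-153.

47.81%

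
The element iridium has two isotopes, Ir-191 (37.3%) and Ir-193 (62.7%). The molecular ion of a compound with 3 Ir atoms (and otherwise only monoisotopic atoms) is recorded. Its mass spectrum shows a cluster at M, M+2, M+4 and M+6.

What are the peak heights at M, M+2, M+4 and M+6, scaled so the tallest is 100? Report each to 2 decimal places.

Expanding (0.373 + 0.627)^3:
P(M) = 0.373^3 = 0.051895
P(M+2) = 3 × 0.373^2 × 0.627^1 = 0.261702
P(M+4) = 3 × 0.373^1 × 0.627^2 = 0.439911
P(M+6) = 0.627^3 = 0.246492
The M+4 peak is largest (0.439911); scaling to 100 gives 11.80 : 59.49 : 100.00 : 56.03.

11.80 : 59.49 : 100.00 : 56.03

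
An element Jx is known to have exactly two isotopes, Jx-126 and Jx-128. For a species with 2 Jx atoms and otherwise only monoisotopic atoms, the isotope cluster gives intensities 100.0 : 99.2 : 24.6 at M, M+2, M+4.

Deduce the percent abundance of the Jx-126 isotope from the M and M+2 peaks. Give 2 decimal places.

66.84%

Write p for the Jx-126 fraction. I(M+2)/I(M) = [C(2,1)·p^1·(1−p)] / p^2 = 2·(1−p)/p = 99.2/100.0 = 0.9920
(1−p)/p = 0.9920/2 = 0.4960  ⇒  p = 1/(1 + 0.4960) = 0.6684
Jx-126: 66.84%, Jx-128: 33.16%.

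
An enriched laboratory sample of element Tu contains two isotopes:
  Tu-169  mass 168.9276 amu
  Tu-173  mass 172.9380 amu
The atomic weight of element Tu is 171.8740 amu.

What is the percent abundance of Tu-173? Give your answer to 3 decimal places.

73.469%

Let x be the fractional abundance of Tu-169; then Tu-173 has abundance 1 − x.
168.9276·x + 172.9380·(1 − x) = 171.8740
(168.9276 − 172.9380)·x = 171.8740 − 172.9380
x = -1.0640 / -4.0104 = 0.26531 → 26.531% Tu-169, 73.469% Tu-173.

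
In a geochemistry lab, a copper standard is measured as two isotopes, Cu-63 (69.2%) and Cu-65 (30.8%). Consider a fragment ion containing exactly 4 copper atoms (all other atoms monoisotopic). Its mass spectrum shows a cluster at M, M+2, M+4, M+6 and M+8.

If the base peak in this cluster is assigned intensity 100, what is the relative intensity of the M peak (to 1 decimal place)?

56.2

Binomial terms of (0.692 + 0.308)^4: M 0.2293, M+2 0.4083, M+4 0.2726, M+6 0.0809, M+8 0.0090 → M+2 is the base peak.
P(M+2) = C(4,1) × 0.692^3 × 0.308^1 = 4 × 0.33137389 × 0.3080 = 0.408253 (base)
P(M) = C(4,0) × 0.692^4 × 0.308^0 = 1 × 0.22931073 × 1.0000 = 0.229311
Relative intensity = 0.229311 / 0.408253 × 100 = 56.2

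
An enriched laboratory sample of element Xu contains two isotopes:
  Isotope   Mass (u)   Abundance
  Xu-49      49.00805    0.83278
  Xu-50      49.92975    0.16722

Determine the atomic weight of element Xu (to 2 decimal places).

The abundance-weighted mean is 0.83278 × 49.00805 + 0.16722 × 49.92975
= 40.812924 + 8.349253 = 49.162177 u

49.16 u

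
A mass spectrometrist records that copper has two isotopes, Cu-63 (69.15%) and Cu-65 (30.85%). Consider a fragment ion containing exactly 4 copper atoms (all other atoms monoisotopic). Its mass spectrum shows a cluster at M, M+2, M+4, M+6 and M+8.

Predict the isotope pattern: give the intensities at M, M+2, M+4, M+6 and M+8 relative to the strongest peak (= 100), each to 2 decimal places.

56.04 : 100.00 : 66.92 : 19.90 : 2.22

Expanding (0.6915 + 0.3085)^4:
P(M) = 0.6915^4 = 0.228649
P(M+2) = 4 × 0.6915^3 × 0.3085^1 = 0.408030
P(M+4) = 6 × 0.6915^2 × 0.3085^2 = 0.273052
P(M+6) = 4 × 0.6915^1 × 0.3085^3 = 0.081212
P(M+8) = 0.3085^4 = 0.009058
The M+2 peak is largest (0.408030); scaling to 100 gives 56.04 : 100.00 : 66.92 : 19.90 : 2.22.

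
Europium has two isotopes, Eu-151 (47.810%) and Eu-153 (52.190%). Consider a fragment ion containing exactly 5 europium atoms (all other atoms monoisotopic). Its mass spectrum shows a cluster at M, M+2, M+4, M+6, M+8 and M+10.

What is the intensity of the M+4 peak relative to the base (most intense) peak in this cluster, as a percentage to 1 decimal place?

Binomial terms of (0.47810 + 0.52190)^5: M 0.0250, M+2 0.1363, M+4 0.2977, M+6 0.3249, M+8 0.1774, M+10 0.0387 → M+6 is the base peak.
P(M+6) = C(5,3) × 0.47810^2 × 0.52190^3 = 10 × 0.22857961 × 0.14215492 = 0.324937 (base)
P(M+4) = C(5,2) × 0.47810^3 × 0.52190^2 = 10 × 0.10928391 × 0.27237961 = 0.297667
Relative intensity = 0.297667 / 0.324937 × 100 = 91.6

91.6%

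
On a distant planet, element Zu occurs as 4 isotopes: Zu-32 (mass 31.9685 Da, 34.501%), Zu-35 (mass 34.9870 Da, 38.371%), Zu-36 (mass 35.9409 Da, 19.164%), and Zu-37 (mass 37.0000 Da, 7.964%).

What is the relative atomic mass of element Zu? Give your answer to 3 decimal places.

34.289 Da

The abundance-weighted mean is 0.34501 × 31.9685 + 0.38371 × 34.9870 + 0.19164 × 35.9409 + 0.07964 × 37.0000
= 11.02945 + 13.42486 + 6.88771 + 2.94668 = 34.28870 Da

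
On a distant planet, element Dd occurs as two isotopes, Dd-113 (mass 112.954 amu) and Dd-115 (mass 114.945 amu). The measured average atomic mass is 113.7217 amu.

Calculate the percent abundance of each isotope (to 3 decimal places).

Dd-113: 61.441%, Dd-115: 38.559%

Writing the weighted mean with unknown fraction x of Dd-113:
112.954·x + 114.945·(1 − x) = 113.7217
(112.954 − 114.945)·x = 113.7217 − 114.945
x = -1.2233 / -1.991 = 0.61441 → 61.441% Dd-113, 38.559% Dd-115.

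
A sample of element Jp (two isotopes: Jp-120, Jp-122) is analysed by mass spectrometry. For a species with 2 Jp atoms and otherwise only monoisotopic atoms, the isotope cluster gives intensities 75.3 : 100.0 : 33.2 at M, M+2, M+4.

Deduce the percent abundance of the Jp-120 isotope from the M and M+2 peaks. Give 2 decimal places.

If p is the fraction of Jp that is Jp-120, then I(M+2)/I(M) = [C(2,1)·p^1·(1−p)] / p^2 = 2·(1−p)/p = 100.0/75.3 = 1.3280
(1−p)/p = 1.3280/2 = 0.6640  ⇒  p = 1/(1 + 0.6640) = 0.6010
Jp-120: 60.10%, Jp-122: 39.90%.

60.10%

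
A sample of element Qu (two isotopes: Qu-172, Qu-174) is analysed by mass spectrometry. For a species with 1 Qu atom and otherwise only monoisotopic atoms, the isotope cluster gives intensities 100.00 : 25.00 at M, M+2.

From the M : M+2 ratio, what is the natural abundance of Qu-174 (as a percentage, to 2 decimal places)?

Let p = fractional abundance of Qu-172. I(M+2)/I(M) = [C(1,1)·p^0·(1−p)] / p^1 = 1·(1−p)/p = 25.00/100.00 = 0.2500
(1−p)/p = 0.2500/1 = 0.2500  ⇒  p = 1/(1 + 0.2500) = 0.8000
Qu-172: 80.00%, Qu-174: 20.00%.

20.00%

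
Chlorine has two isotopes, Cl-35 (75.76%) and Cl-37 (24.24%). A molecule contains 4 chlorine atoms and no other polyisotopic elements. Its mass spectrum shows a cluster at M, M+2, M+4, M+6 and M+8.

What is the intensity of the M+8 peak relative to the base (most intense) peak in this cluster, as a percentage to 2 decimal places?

(0.7576 + 0.2424)^4 gives M 0.3294, M+2 0.4216, M+4 0.2023, M+6 0.0432, M+8 0.0035; the largest is M+2.
P(M+2) = C(4,1) × 0.7576^3 × 0.2424^1 = 4 × 0.4348304 × 0.2424 = 0.421612 (base)
P(M+8) = C(4,4) × 0.7576^0 × 0.2424^4 = 1 × 1.0000 × 0.00345247 = 0.003452
Relative intensity = 0.003452 / 0.421612 × 100 = 0.82

0.82%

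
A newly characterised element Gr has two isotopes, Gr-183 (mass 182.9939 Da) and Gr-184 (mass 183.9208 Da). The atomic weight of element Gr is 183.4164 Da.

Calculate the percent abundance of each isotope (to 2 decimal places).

Gr-183: 54.42%, Gr-184: 45.58%

With x = fraction of Gr-183 (so Gr-184 is 1 − x):
182.9939·x + 183.9208·(1 − x) = 183.4164
(182.9939 − 183.9208)·x = 183.4164 − 183.9208
x = -0.5044 / -0.9269 = 0.54418 → 54.42% Gr-183, 45.58% Gr-184.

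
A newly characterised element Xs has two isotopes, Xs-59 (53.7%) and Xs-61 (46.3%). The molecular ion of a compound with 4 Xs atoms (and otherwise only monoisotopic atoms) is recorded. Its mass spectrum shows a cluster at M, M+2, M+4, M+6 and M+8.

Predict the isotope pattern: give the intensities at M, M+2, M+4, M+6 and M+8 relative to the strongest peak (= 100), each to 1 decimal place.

Expanding (0.537 + 0.463)^4:
P(M) = 0.537^4 = 0.083157
P(M+2) = 4 × 0.537^3 × 0.463^1 = 0.286790
P(M+4) = 6 × 0.537^2 × 0.463^2 = 0.370904
P(M+6) = 4 × 0.537^1 × 0.463^3 = 0.213195
P(M+8) = 0.463^4 = 0.045954
The M+4 peak is largest (0.370904); scaling to 100 gives 22.4 : 77.3 : 100.0 : 57.5 : 12.4.

22.4 : 77.3 : 100.0 : 57.5 : 12.4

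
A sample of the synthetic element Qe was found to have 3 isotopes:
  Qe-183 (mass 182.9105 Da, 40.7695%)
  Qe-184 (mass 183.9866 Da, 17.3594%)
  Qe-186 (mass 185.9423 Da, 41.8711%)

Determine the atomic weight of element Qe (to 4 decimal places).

184.3668 Da

Ar = Σ fᵢ·mᵢ = 0.407695 × 182.9105 + 0.173594 × 183.9866 + 0.418711 × 185.9423
= 74.57170 + 31.93897 + 77.85609 = 184.36676 Da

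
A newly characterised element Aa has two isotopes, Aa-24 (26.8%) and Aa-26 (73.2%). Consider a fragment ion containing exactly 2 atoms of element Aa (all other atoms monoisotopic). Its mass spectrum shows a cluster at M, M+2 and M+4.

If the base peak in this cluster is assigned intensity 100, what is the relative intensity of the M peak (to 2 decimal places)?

(0.268 + 0.732)^2 gives M 0.0718, M+2 0.3924, M+4 0.5358; the largest is M+4.
P(M+4) = C(2,2) × 0.268^0 × 0.732^2 = 1 × 1.0000 × 0.535824 = 0.535824 (base)
P(M) = C(2,0) × 0.268^2 × 0.732^0 = 1 × 0.071824 × 1.0000 = 0.071824
Relative intensity = 0.071824 / 0.535824 × 100 = 13.40

13.40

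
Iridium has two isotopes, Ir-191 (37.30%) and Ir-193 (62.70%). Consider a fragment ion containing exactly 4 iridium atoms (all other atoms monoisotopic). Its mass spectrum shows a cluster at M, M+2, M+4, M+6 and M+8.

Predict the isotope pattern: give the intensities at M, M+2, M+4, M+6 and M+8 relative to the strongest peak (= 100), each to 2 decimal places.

5.26 : 35.39 : 89.23 : 100.00 : 42.02

Each Ir atom is independently Ir-191 (p = 0.3730) or Ir-193 (q = 0.6270); the cluster is the binomial expansion (p + q)^4.
P(M) = 0.3730^4 = 0.019357
P(M+2) = 4 × 0.3730^3 × 0.6270^1 = 0.130153
P(M+4) = 6 × 0.3730^2 × 0.6270^2 = 0.328174
P(M+6) = 4 × 0.3730^1 × 0.6270^3 = 0.367766
P(M+8) = 0.6270^4 = 0.154550
The M+6 peak is largest (0.367766); scaling to 100 gives 5.26 : 35.39 : 89.23 : 100.00 : 42.02.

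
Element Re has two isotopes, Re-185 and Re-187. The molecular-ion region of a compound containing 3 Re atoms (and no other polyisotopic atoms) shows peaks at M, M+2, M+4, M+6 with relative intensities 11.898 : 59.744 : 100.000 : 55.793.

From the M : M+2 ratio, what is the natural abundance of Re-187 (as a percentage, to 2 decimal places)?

62.60%

Write p for the Re-185 fraction. I(M+2)/I(M) = [C(3,1)·p^2·(1−p)] / p^3 = 3·(1−p)/p = 59.744/11.898 = 5.0213
(1−p)/p = 5.0213/3 = 1.6738  ⇒  p = 1/(1 + 1.6738) = 0.3740
Re-185: 37.40%, Re-187: 62.60%.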